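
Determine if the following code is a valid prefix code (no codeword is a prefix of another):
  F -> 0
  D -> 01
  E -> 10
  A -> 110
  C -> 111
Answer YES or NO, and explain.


Checking each pair (does one codeword prefix another?):
  F='0' vs D='01': prefix -- VIOLATION

NO -- this is NOT a valid prefix code. F (0) is a prefix of D (01).


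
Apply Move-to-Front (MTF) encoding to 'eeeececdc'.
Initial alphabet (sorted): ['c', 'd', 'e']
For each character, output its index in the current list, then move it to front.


MTF encoding:
'e': index 2 in ['c', 'd', 'e'] -> ['e', 'c', 'd']
'e': index 0 in ['e', 'c', 'd'] -> ['e', 'c', 'd']
'e': index 0 in ['e', 'c', 'd'] -> ['e', 'c', 'd']
'e': index 0 in ['e', 'c', 'd'] -> ['e', 'c', 'd']
'c': index 1 in ['e', 'c', 'd'] -> ['c', 'e', 'd']
'e': index 1 in ['c', 'e', 'd'] -> ['e', 'c', 'd']
'c': index 1 in ['e', 'c', 'd'] -> ['c', 'e', 'd']
'd': index 2 in ['c', 'e', 'd'] -> ['d', 'c', 'e']
'c': index 1 in ['d', 'c', 'e'] -> ['c', 'd', 'e']


Output: [2, 0, 0, 0, 1, 1, 1, 2, 1]


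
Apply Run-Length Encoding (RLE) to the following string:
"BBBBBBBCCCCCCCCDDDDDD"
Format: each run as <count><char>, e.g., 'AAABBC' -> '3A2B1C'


Scanning runs left to right:
  i=0: run of 'B' x 7 -> '7B'
  i=7: run of 'C' x 8 -> '8C'
  i=15: run of 'D' x 6 -> '6D'

RLE = 7B8C6D


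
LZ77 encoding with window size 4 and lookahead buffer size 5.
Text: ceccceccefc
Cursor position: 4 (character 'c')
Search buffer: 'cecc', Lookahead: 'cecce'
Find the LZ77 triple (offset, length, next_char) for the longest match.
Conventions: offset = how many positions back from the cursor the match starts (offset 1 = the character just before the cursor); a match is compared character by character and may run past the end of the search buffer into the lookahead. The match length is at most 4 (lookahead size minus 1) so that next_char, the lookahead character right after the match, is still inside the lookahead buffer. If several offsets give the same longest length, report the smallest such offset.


Try each offset into the search buffer:
  offset=1 (pos 3, char 'c'): match length 1
  offset=2 (pos 2, char 'c'): match length 1
  offset=3 (pos 1, char 'e'): match length 0
  offset=4 (pos 0, char 'c'): match length 4
Longest match has length 4 at offset 4.
next_char = character at position 4 + 4 = 8 -> 'e'

Best match: offset=4, length=4 (matching 'cecc' starting at position 0)
LZ77 triple: (4, 4, 'e')


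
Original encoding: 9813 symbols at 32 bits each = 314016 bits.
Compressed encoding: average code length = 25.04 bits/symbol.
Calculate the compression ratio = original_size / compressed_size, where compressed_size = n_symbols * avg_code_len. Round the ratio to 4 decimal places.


original_size = n_symbols * orig_bits = 9813 * 32 = 314016 bits
compressed_size = n_symbols * avg_code_len = 9813 * 25.04 = 245717.52 bits
ratio = original_size / compressed_size = 314016 / 245717.52 = 1.278

Compression ratio = 1.278


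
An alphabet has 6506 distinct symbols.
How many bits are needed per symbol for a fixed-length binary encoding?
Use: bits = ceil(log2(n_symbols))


log2(6506) = 12.6676
Bracket: 2^12 = 4096 < 6506 <= 2^13 = 8192
So ceil(log2(6506)) = 13

bits = ceil(log2(6506)) = ceil(12.6676) = 13 bits


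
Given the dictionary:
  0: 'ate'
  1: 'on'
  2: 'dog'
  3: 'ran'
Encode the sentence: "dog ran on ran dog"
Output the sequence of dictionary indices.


Look up each word in the dictionary:
  'dog' -> 2
  'ran' -> 3
  'on' -> 1
  'ran' -> 3
  'dog' -> 2

Encoded: [2, 3, 1, 3, 2]


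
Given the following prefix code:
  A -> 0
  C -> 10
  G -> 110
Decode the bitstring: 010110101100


Decoding step by step:
Bits 0 -> A
Bits 10 -> C
Bits 110 -> G
Bits 10 -> C
Bits 110 -> G
Bits 0 -> A


Decoded message: ACGCGA


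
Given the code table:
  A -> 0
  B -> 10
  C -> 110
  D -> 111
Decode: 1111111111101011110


Decoding:
111 -> D
111 -> D
111 -> D
110 -> C
10 -> B
111 -> D
10 -> B


Result: DDDCBDB


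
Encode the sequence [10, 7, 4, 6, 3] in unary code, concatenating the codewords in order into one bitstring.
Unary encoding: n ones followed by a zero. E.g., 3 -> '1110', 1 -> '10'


Encode each number as n ones followed by a terminating 0:
  10 -> 11111111110 (11 bits)
  7 -> 11111110 (8 bits)
  4 -> 11110 (5 bits)
  6 -> 1111110 (7 bits)
  3 -> 1110 (4 bits)
Total length = 11 + 8 + 5 + 7 + 4 = 35 bits.

Unary([10, 7, 4, 6, 3]) = 11111111110111111101111011111101110 (35 bits)


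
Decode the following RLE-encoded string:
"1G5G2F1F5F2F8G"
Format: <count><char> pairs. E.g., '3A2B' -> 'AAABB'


Expanding each <count><char> pair:
  1G -> 'G'
  5G -> 'GGGGG'
  2F -> 'FF'
  1F -> 'F'
  5F -> 'FFFFF'
  2F -> 'FF'
  8G -> 'GGGGGGGG'

Decoded = GGGGGGFFFFFFFFFFGGGGGGGG


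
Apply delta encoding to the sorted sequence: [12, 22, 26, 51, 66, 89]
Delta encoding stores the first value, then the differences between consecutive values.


First value: 12
Deltas:
  22 - 12 = 10
  26 - 22 = 4
  51 - 26 = 25
  66 - 51 = 15
  89 - 66 = 23


Delta encoded: [12, 10, 4, 25, 15, 23]


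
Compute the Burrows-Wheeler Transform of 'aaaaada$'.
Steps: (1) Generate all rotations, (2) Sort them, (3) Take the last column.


Rotations (sorted):
  0: $aaaaada -> last char: a
  1: a$aaaaad -> last char: d
  2: aaaaada$ -> last char: $
  3: aaaada$a -> last char: a
  4: aaada$aa -> last char: a
  5: aada$aaa -> last char: a
  6: ada$aaaa -> last char: a
  7: da$aaaaa -> last char: a


BWT = ad$aaaaa


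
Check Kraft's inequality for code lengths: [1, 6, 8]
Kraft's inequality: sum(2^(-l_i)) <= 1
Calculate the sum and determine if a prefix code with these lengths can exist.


Sum = 2^(-1) + 2^(-6) + 2^(-8)
    = 0.5 + 0.015625 + 0.00390625
    = 133/256 = 0.51953125
Since 0.51953125 <= 1, Kraft's inequality IS satisfied.
A prefix code with these lengths CAN exist.

Kraft sum = 0.51953125. Satisfied.


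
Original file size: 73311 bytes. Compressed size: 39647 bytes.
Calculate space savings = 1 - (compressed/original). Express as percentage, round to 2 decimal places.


ratio = compressed/original = 39647/73311 = 0.540806
savings = 1 - ratio = 1 - 0.540806 = 0.459194
as a percentage: 0.459194 * 100 = 45.92%

Space savings = 1 - 39647/73311 = 45.92%


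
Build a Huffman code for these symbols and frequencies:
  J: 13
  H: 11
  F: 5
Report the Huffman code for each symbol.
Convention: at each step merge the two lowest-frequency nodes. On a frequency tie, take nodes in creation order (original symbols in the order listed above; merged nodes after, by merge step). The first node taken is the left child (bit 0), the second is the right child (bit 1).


Huffman tree construction:
Step 1: Merge F(5) + H(11) = 16
Step 2: Merge J(13) + (F+H)(16) = 29
Read each symbol's code off the tree from the root (left child = 0, right child = 1).

Codes:
  J: 0 (length 1)
  H: 11 (length 2)
  F: 10 (length 2)
Average code length: 45/29 = 1.5517 bits/symbol


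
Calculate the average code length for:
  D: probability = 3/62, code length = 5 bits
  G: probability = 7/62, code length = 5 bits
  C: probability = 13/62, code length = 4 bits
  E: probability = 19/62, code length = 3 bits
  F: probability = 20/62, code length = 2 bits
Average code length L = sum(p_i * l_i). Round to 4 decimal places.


Weighted contributions p_i * l_i:
  D: (3/62) * 5 = 15/62
  G: (7/62) * 5 = 35/62
  C: (13/62) * 4 = 52/62
  E: (19/62) * 3 = 57/62
  F: (20/62) * 2 = 40/62
Sum = (15 + 35 + 52 + 57 + 40)/62 = 199/62

L = 199/62 = 3.2097 bits/symbol


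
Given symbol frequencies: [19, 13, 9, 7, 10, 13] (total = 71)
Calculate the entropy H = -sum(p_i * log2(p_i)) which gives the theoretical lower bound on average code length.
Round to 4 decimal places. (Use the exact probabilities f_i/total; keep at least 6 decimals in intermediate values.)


Per-symbol terms -p_i * log2(p_i) with p_i = f_i/71:
  p = 19/71 = 0.267606: log2(p) = -1.901820, -p*log2(p) = 0.508938
  p = 13/71 = 0.183099: log2(p) = -2.449307, -p*log2(p) = 0.448465
  p = 9/71 = 0.126761: log2(p) = -2.979822, -p*log2(p) = 0.377724
  p = 7/71 = 0.098592: log2(p) = -3.342392, -p*log2(p) = 0.329532
  p = 10/71 = 0.140845: log2(p) = -2.827819, -p*log2(p) = 0.398284
  p = 13/71 = 0.183099: log2(p) = -2.449307, -p*log2(p) = 0.448465
H = 0.508938 + 0.448465 + 0.377724 + 0.329532 + 0.398284 + 0.448465 = 2.511408

H = 2.5114 bits/symbol


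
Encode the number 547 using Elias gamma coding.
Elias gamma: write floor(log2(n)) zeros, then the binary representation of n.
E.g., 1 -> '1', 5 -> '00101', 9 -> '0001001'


num_bits = floor(log2(547)) + 1 = 10
leading_zeros = num_bits - 1 = 9
binary(547) = 1000100011

Elias gamma(547) = '000000000' + '1000100011' = 0000000001000100011 (19 bits)


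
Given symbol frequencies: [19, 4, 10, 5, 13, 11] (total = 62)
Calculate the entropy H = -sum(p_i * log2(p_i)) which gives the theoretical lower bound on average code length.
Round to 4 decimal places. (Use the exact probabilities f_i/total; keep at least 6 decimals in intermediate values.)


Per-symbol terms -p_i * log2(p_i) with p_i = f_i/62:
  p = 19/62 = 0.306452: log2(p) = -1.706269, -p*log2(p) = 0.522889
  p = 4/62 = 0.064516: log2(p) = -3.954196, -p*log2(p) = 0.255109
  p = 10/62 = 0.161290: log2(p) = -2.632268, -p*log2(p) = 0.424559
  p = 5/62 = 0.080645: log2(p) = -3.632268, -p*log2(p) = 0.292925
  p = 13/62 = 0.209677: log2(p) = -2.253757, -p*log2(p) = 0.472562
  p = 11/62 = 0.177419: log2(p) = -2.494765, -p*log2(p) = 0.442620
H = 0.522889 + 0.255109 + 0.424559 + 0.292925 + 0.472562 + 0.442620 = 2.410664

H = 2.4107 bits/symbol


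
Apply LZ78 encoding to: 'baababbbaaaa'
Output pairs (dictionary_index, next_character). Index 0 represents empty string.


LZ78 encoding steps:
Dictionary: {0: ''}
Step 1: w='' (idx 0), next='b' -> output (0, 'b'), add 'b' as idx 1
Step 2: w='' (idx 0), next='a' -> output (0, 'a'), add 'a' as idx 2
Step 3: w='a' (idx 2), next='b' -> output (2, 'b'), add 'ab' as idx 3
Step 4: w='ab' (idx 3), next='b' -> output (3, 'b'), add 'abb' as idx 4
Step 5: w='b' (idx 1), next='a' -> output (1, 'a'), add 'ba' as idx 5
Step 6: w='a' (idx 2), next='a' -> output (2, 'a'), add 'aa' as idx 6
Step 7: w='a' (idx 2), end of input -> output (2, '')


Encoded: [(0, 'b'), (0, 'a'), (2, 'b'), (3, 'b'), (1, 'a'), (2, 'a'), (2, '')]


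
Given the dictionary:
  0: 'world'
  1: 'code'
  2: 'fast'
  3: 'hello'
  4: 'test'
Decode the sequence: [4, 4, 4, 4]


Look up each index in the dictionary:
  4 -> 'test'
  4 -> 'test'
  4 -> 'test'
  4 -> 'test'

Decoded: "test test test test"


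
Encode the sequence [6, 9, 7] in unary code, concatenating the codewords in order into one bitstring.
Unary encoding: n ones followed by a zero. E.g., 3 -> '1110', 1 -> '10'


Encode each number as n ones followed by a terminating 0:
  6 -> 1111110 (7 bits)
  9 -> 1111111110 (10 bits)
  7 -> 11111110 (8 bits)
Total length = 7 + 10 + 8 = 25 bits.

Unary([6, 9, 7]) = 1111110111111111011111110 (25 bits)


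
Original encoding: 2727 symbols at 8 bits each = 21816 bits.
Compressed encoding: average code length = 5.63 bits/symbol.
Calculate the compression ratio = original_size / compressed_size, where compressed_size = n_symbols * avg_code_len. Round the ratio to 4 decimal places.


original_size = n_symbols * orig_bits = 2727 * 8 = 21816 bits
compressed_size = n_symbols * avg_code_len = 2727 * 5.63 = 15353.01 bits
ratio = original_size / compressed_size = 21816 / 15353.01 = 1.421

Compression ratio = 1.421


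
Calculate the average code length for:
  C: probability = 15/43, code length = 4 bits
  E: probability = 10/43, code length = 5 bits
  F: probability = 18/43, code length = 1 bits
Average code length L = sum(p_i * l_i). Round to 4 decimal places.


Weighted contributions p_i * l_i:
  C: (15/43) * 4 = 60/43
  E: (10/43) * 5 = 50/43
  F: (18/43) * 1 = 18/43
Sum = (60 + 50 + 18)/43 = 128/43

L = 128/43 = 2.9767 bits/symbol


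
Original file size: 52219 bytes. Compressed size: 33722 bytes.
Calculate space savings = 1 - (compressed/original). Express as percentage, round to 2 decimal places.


ratio = compressed/original = 33722/52219 = 0.64578
savings = 1 - ratio = 1 - 0.64578 = 0.35422
as a percentage: 0.35422 * 100 = 35.42%

Space savings = 1 - 33722/52219 = 35.42%


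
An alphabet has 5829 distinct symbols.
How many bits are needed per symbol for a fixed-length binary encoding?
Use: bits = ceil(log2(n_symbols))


log2(5829) = 12.509
Bracket: 2^12 = 4096 < 5829 <= 2^13 = 8192
So ceil(log2(5829)) = 13

bits = ceil(log2(5829)) = ceil(12.509) = 13 bits


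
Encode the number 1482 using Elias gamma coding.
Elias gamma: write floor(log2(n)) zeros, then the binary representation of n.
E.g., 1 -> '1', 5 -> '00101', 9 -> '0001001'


num_bits = floor(log2(1482)) + 1 = 11
leading_zeros = num_bits - 1 = 10
binary(1482) = 10111001010

Elias gamma(1482) = '0000000000' + '10111001010' = 000000000010111001010 (21 bits)


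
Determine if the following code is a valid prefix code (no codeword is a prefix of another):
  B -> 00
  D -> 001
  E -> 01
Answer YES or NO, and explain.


Checking each pair (does one codeword prefix another?):
  B='00' vs D='001': prefix -- VIOLATION

NO -- this is NOT a valid prefix code. B (00) is a prefix of D (001).


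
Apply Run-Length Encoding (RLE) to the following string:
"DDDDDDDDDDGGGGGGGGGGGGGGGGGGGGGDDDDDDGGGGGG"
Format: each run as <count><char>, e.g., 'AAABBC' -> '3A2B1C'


Scanning runs left to right:
  i=0: run of 'D' x 10 -> '10D'
  i=10: run of 'G' x 21 -> '21G'
  i=31: run of 'D' x 6 -> '6D'
  i=37: run of 'G' x 6 -> '6G'

RLE = 10D21G6D6G


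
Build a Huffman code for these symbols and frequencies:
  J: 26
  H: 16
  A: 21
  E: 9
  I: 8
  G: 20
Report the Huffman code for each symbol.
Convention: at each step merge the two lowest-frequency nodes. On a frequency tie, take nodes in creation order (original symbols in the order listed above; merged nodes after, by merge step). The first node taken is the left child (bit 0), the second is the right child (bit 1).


Huffman tree construction:
Step 1: Merge I(8) + E(9) = 17
Step 2: Merge H(16) + (I+E)(17) = 33
Step 3: Merge G(20) + A(21) = 41
Step 4: Merge J(26) + (H+(I+E))(33) = 59
Step 5: Merge (G+A)(41) + (J+(H+(I+E)))(59) = 100
Read each symbol's code off the tree from the root (left child = 0, right child = 1).

Codes:
  J: 10 (length 2)
  H: 110 (length 3)
  A: 01 (length 2)
  E: 1111 (length 4)
  I: 1110 (length 4)
  G: 00 (length 2)
Average code length: 250/100 = 2.5000 bits/symbol


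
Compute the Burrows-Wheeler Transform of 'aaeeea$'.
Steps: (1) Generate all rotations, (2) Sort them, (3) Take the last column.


Rotations (sorted):
  0: $aaeeea -> last char: a
  1: a$aaeee -> last char: e
  2: aaeeea$ -> last char: $
  3: aeeea$a -> last char: a
  4: ea$aaee -> last char: e
  5: eea$aae -> last char: e
  6: eeea$aa -> last char: a


BWT = ae$aeea


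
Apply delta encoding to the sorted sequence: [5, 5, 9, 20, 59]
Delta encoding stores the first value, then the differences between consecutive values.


First value: 5
Deltas:
  5 - 5 = 0
  9 - 5 = 4
  20 - 9 = 11
  59 - 20 = 39


Delta encoded: [5, 0, 4, 11, 39]


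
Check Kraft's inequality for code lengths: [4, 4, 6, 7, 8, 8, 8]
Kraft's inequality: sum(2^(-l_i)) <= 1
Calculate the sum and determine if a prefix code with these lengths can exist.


Sum = 2^(-4) + 2^(-4) + 2^(-6) + 2^(-7) + 2^(-8) + 2^(-8) + 2^(-8)
    = 0.0625 + 0.0625 + 0.015625 + 0.0078125 + 0.00390625 + 0.00390625 + 0.00390625
    = 41/256 = 0.16015625
Since 0.16015625 <= 1, Kraft's inequality IS satisfied.
A prefix code with these lengths CAN exist.

Kraft sum = 0.16015625. Satisfied.


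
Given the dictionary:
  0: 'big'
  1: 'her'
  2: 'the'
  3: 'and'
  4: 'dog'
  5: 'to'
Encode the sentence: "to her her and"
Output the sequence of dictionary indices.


Look up each word in the dictionary:
  'to' -> 5
  'her' -> 1
  'her' -> 1
  'and' -> 3

Encoded: [5, 1, 1, 3]


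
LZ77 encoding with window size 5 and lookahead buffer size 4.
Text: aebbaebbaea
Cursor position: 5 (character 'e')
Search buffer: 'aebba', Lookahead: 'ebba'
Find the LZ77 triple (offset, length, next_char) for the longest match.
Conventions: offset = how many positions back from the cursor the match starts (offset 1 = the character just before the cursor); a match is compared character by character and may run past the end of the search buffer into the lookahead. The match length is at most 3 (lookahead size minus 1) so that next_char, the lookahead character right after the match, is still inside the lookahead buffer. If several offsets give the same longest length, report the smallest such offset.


Try each offset into the search buffer:
  offset=1 (pos 4, char 'a'): match length 0
  offset=2 (pos 3, char 'b'): match length 0
  offset=3 (pos 2, char 'b'): match length 0
  offset=4 (pos 1, char 'e'): match length 3
  offset=5 (pos 0, char 'a'): match length 0
Longest match has length 3 at offset 4.
next_char = character at position 5 + 3 = 8 -> 'a'

Best match: offset=4, length=3 (matching 'ebb' starting at position 1)
LZ77 triple: (4, 3, 'a')


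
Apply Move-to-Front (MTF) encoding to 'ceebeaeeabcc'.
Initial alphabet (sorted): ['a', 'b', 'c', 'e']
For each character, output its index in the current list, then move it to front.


MTF encoding:
'c': index 2 in ['a', 'b', 'c', 'e'] -> ['c', 'a', 'b', 'e']
'e': index 3 in ['c', 'a', 'b', 'e'] -> ['e', 'c', 'a', 'b']
'e': index 0 in ['e', 'c', 'a', 'b'] -> ['e', 'c', 'a', 'b']
'b': index 3 in ['e', 'c', 'a', 'b'] -> ['b', 'e', 'c', 'a']
'e': index 1 in ['b', 'e', 'c', 'a'] -> ['e', 'b', 'c', 'a']
'a': index 3 in ['e', 'b', 'c', 'a'] -> ['a', 'e', 'b', 'c']
'e': index 1 in ['a', 'e', 'b', 'c'] -> ['e', 'a', 'b', 'c']
'e': index 0 in ['e', 'a', 'b', 'c'] -> ['e', 'a', 'b', 'c']
'a': index 1 in ['e', 'a', 'b', 'c'] -> ['a', 'e', 'b', 'c']
'b': index 2 in ['a', 'e', 'b', 'c'] -> ['b', 'a', 'e', 'c']
'c': index 3 in ['b', 'a', 'e', 'c'] -> ['c', 'b', 'a', 'e']
'c': index 0 in ['c', 'b', 'a', 'e'] -> ['c', 'b', 'a', 'e']


Output: [2, 3, 0, 3, 1, 3, 1, 0, 1, 2, 3, 0]


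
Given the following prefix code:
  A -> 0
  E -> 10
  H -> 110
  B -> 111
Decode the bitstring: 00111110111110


Decoding step by step:
Bits 0 -> A
Bits 0 -> A
Bits 111 -> B
Bits 110 -> H
Bits 111 -> B
Bits 110 -> H


Decoded message: AABHBH


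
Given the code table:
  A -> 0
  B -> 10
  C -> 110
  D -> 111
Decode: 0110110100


Decoding:
0 -> A
110 -> C
110 -> C
10 -> B
0 -> A


Result: ACCBA


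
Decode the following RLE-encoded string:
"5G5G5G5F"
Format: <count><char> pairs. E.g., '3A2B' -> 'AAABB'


Expanding each <count><char> pair:
  5G -> 'GGGGG'
  5G -> 'GGGGG'
  5G -> 'GGGGG'
  5F -> 'FFFFF'

Decoded = GGGGGGGGGGGGGGGFFFFF


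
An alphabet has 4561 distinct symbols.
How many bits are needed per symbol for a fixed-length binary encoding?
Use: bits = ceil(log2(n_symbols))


log2(4561) = 12.1551
Bracket: 2^12 = 4096 < 4561 <= 2^13 = 8192
So ceil(log2(4561)) = 13

bits = ceil(log2(4561)) = ceil(12.1551) = 13 bits


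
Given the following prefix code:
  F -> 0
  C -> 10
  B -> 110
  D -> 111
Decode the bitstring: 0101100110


Decoding step by step:
Bits 0 -> F
Bits 10 -> C
Bits 110 -> B
Bits 0 -> F
Bits 110 -> B


Decoded message: FCBFB


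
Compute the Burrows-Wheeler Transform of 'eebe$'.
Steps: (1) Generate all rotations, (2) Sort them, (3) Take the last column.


Rotations (sorted):
  0: $eebe -> last char: e
  1: be$ee -> last char: e
  2: e$eeb -> last char: b
  3: ebe$e -> last char: e
  4: eebe$ -> last char: $


BWT = eebe$


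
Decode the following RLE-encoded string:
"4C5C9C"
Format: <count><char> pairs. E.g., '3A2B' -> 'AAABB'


Expanding each <count><char> pair:
  4C -> 'CCCC'
  5C -> 'CCCCC'
  9C -> 'CCCCCCCCC'

Decoded = CCCCCCCCCCCCCCCCCC


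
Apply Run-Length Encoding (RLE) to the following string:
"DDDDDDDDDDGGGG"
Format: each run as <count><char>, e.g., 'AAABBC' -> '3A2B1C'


Scanning runs left to right:
  i=0: run of 'D' x 10 -> '10D'
  i=10: run of 'G' x 4 -> '4G'

RLE = 10D4G


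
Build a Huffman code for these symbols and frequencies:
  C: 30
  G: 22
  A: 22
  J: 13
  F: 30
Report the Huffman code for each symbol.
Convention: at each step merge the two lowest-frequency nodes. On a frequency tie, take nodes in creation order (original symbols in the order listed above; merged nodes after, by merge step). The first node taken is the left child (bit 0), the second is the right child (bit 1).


Huffman tree construction:
Step 1: Merge J(13) + G(22) = 35
Step 2: Merge A(22) + C(30) = 52
Step 3: Merge F(30) + (J+G)(35) = 65
Step 4: Merge (A+C)(52) + (F+(J+G))(65) = 117
Read each symbol's code off the tree from the root (left child = 0, right child = 1).

Codes:
  C: 01 (length 2)
  G: 111 (length 3)
  A: 00 (length 2)
  J: 110 (length 3)
  F: 10 (length 2)
Average code length: 269/117 = 2.2991 bits/symbol


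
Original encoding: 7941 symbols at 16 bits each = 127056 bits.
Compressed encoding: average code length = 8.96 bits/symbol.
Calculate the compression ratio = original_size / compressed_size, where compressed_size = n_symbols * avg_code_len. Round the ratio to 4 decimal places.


original_size = n_symbols * orig_bits = 7941 * 16 = 127056 bits
compressed_size = n_symbols * avg_code_len = 7941 * 8.96 = 71151.36 bits
ratio = original_size / compressed_size = 127056 / 71151.36 = 1.7857

Compression ratio = 1.7857


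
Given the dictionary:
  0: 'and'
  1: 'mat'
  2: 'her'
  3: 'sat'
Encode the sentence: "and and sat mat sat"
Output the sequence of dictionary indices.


Look up each word in the dictionary:
  'and' -> 0
  'and' -> 0
  'sat' -> 3
  'mat' -> 1
  'sat' -> 3

Encoded: [0, 0, 3, 1, 3]


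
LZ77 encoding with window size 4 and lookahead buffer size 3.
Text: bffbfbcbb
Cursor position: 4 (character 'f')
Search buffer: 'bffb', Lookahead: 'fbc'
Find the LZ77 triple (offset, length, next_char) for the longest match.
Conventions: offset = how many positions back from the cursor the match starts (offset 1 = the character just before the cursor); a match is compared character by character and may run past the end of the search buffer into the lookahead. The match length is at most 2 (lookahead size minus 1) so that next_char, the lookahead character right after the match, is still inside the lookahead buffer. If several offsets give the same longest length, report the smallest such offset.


Try each offset into the search buffer:
  offset=1 (pos 3, char 'b'): match length 0
  offset=2 (pos 2, char 'f'): match length 2
  offset=3 (pos 1, char 'f'): match length 1
  offset=4 (pos 0, char 'b'): match length 0
Longest match has length 2 at offset 2.
next_char = character at position 4 + 2 = 6 -> 'c'

Best match: offset=2, length=2 (matching 'fb' starting at position 2)
LZ77 triple: (2, 2, 'c')


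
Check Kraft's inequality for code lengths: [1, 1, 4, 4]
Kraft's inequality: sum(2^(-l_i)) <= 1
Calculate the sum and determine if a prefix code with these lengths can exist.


Sum = 2^(-1) + 2^(-1) + 2^(-4) + 2^(-4)
    = 0.5 + 0.5 + 0.0625 + 0.0625
    = 18/16 = 1.125
Since 1.125 > 1, Kraft's inequality is NOT satisfied.
A prefix code with these lengths CANNOT exist.

Kraft sum = 1.125. Not satisfied.


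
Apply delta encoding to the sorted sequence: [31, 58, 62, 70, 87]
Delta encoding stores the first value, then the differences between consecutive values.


First value: 31
Deltas:
  58 - 31 = 27
  62 - 58 = 4
  70 - 62 = 8
  87 - 70 = 17


Delta encoded: [31, 27, 4, 8, 17]


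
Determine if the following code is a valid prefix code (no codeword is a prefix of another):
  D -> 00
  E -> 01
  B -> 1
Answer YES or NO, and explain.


Checking each pair (does one codeword prefix another?):
  D='00' vs E='01': no prefix
  D='00' vs B='1': no prefix
  E='01' vs D='00': no prefix
  E='01' vs B='1': no prefix
  B='1' vs D='00': no prefix
  B='1' vs E='01': no prefix
No violation found over all pairs.

YES -- this is a valid prefix code. No codeword is a prefix of any other codeword.


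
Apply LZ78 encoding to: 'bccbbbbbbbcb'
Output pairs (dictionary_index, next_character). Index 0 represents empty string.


LZ78 encoding steps:
Dictionary: {0: ''}
Step 1: w='' (idx 0), next='b' -> output (0, 'b'), add 'b' as idx 1
Step 2: w='' (idx 0), next='c' -> output (0, 'c'), add 'c' as idx 2
Step 3: w='c' (idx 2), next='b' -> output (2, 'b'), add 'cb' as idx 3
Step 4: w='b' (idx 1), next='b' -> output (1, 'b'), add 'bb' as idx 4
Step 5: w='bb' (idx 4), next='b' -> output (4, 'b'), add 'bbb' as idx 5
Step 6: w='b' (idx 1), next='c' -> output (1, 'c'), add 'bc' as idx 6
Step 7: w='b' (idx 1), end of input -> output (1, '')


Encoded: [(0, 'b'), (0, 'c'), (2, 'b'), (1, 'b'), (4, 'b'), (1, 'c'), (1, '')]


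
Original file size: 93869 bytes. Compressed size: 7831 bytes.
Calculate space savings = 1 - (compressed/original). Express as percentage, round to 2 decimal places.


ratio = compressed/original = 7831/93869 = 0.083425
savings = 1 - ratio = 1 - 0.083425 = 0.916575
as a percentage: 0.916575 * 100 = 91.66%

Space savings = 1 - 7831/93869 = 91.66%


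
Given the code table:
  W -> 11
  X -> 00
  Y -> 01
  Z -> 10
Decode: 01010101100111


Decoding:
01 -> Y
01 -> Y
01 -> Y
01 -> Y
10 -> Z
01 -> Y
11 -> W


Result: YYYYZYW


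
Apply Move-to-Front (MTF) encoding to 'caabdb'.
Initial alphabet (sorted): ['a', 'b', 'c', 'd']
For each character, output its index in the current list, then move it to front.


MTF encoding:
'c': index 2 in ['a', 'b', 'c', 'd'] -> ['c', 'a', 'b', 'd']
'a': index 1 in ['c', 'a', 'b', 'd'] -> ['a', 'c', 'b', 'd']
'a': index 0 in ['a', 'c', 'b', 'd'] -> ['a', 'c', 'b', 'd']
'b': index 2 in ['a', 'c', 'b', 'd'] -> ['b', 'a', 'c', 'd']
'd': index 3 in ['b', 'a', 'c', 'd'] -> ['d', 'b', 'a', 'c']
'b': index 1 in ['d', 'b', 'a', 'c'] -> ['b', 'd', 'a', 'c']


Output: [2, 1, 0, 2, 3, 1]


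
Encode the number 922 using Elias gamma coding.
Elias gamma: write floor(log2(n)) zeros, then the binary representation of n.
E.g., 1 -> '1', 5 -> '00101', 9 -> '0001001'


num_bits = floor(log2(922)) + 1 = 10
leading_zeros = num_bits - 1 = 9
binary(922) = 1110011010

Elias gamma(922) = '000000000' + '1110011010' = 0000000001110011010 (19 bits)


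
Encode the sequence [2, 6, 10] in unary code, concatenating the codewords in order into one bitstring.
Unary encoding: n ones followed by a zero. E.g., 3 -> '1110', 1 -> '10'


Encode each number as n ones followed by a terminating 0:
  2 -> 110 (3 bits)
  6 -> 1111110 (7 bits)
  10 -> 11111111110 (11 bits)
Total length = 3 + 7 + 11 = 21 bits.

Unary([2, 6, 10]) = 110111111011111111110 (21 bits)


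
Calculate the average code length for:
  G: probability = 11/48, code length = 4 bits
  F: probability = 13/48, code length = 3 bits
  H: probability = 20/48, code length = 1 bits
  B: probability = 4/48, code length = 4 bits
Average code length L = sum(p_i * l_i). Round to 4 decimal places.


Weighted contributions p_i * l_i:
  G: (11/48) * 4 = 44/48
  F: (13/48) * 3 = 39/48
  H: (20/48) * 1 = 20/48
  B: (4/48) * 4 = 16/48
Sum = (44 + 39 + 20 + 16)/48 = 119/48

L = 119/48 = 2.4792 bits/symbol


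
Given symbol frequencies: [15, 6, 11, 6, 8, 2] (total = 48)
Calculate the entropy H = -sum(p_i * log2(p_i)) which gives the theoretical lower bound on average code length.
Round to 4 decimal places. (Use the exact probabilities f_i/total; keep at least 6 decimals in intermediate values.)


Per-symbol terms -p_i * log2(p_i) with p_i = f_i/48:
  p = 15/48 = 0.312500: log2(p) = -1.678072, -p*log2(p) = 0.524397
  p = 6/48 = 0.125000: log2(p) = -3.000000, -p*log2(p) = 0.375000
  p = 11/48 = 0.229167: log2(p) = -2.125531, -p*log2(p) = 0.487101
  p = 6/48 = 0.125000: log2(p) = -3.000000, -p*log2(p) = 0.375000
  p = 8/48 = 0.166667: log2(p) = -2.584963, -p*log2(p) = 0.430827
  p = 2/48 = 0.041667: log2(p) = -4.584963, -p*log2(p) = 0.191040
H = 0.524397 + 0.375000 + 0.487101 + 0.375000 + 0.430827 + 0.191040 = 2.383365

H = 2.3834 bits/symbol


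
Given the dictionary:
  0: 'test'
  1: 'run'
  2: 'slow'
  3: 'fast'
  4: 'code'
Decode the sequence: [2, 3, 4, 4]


Look up each index in the dictionary:
  2 -> 'slow'
  3 -> 'fast'
  4 -> 'code'
  4 -> 'code'

Decoded: "slow fast code code"


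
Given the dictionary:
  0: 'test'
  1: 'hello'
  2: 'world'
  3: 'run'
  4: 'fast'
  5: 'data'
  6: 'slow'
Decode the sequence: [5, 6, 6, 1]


Look up each index in the dictionary:
  5 -> 'data'
  6 -> 'slow'
  6 -> 'slow'
  1 -> 'hello'

Decoded: "data slow slow hello"


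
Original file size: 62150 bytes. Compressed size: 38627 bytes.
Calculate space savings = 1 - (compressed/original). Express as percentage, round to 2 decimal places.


ratio = compressed/original = 38627/62150 = 0.621512
savings = 1 - ratio = 1 - 0.621512 = 0.378488
as a percentage: 0.378488 * 100 = 37.85%

Space savings = 1 - 38627/62150 = 37.85%


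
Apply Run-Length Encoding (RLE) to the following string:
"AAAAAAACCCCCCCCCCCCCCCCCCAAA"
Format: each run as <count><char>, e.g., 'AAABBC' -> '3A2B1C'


Scanning runs left to right:
  i=0: run of 'A' x 7 -> '7A'
  i=7: run of 'C' x 18 -> '18C'
  i=25: run of 'A' x 3 -> '3A'

RLE = 7A18C3A


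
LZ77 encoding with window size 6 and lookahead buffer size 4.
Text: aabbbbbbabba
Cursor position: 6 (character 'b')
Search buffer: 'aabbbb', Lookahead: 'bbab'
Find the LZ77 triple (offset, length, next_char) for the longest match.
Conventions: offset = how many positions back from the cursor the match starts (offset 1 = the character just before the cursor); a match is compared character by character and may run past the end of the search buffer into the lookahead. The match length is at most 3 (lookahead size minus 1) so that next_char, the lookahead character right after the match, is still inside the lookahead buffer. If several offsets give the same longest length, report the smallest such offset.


Try each offset into the search buffer:
  offset=1 (pos 5, char 'b'): match length 2
  offset=2 (pos 4, char 'b'): match length 2
  offset=3 (pos 3, char 'b'): match length 2
  offset=4 (pos 2, char 'b'): match length 2
  offset=5 (pos 1, char 'a'): match length 0
  offset=6 (pos 0, char 'a'): match length 0
Longest match has length 2, found at offsets 1, 2, 3, 4; take the smallest, offset 1.
next_char = character at position 6 + 2 = 8 -> 'a'

Best match: offset=1, length=2 (matching 'bb' starting at position 5)
LZ77 triple: (1, 2, 'a')


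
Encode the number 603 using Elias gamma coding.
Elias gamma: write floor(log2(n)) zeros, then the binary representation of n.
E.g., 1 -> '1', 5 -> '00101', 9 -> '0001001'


num_bits = floor(log2(603)) + 1 = 10
leading_zeros = num_bits - 1 = 9
binary(603) = 1001011011

Elias gamma(603) = '000000000' + '1001011011' = 0000000001001011011 (19 bits)


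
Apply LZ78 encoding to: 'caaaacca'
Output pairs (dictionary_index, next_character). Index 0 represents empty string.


LZ78 encoding steps:
Dictionary: {0: ''}
Step 1: w='' (idx 0), next='c' -> output (0, 'c'), add 'c' as idx 1
Step 2: w='' (idx 0), next='a' -> output (0, 'a'), add 'a' as idx 2
Step 3: w='a' (idx 2), next='a' -> output (2, 'a'), add 'aa' as idx 3
Step 4: w='a' (idx 2), next='c' -> output (2, 'c'), add 'ac' as idx 4
Step 5: w='c' (idx 1), next='a' -> output (1, 'a'), add 'ca' as idx 5


Encoded: [(0, 'c'), (0, 'a'), (2, 'a'), (2, 'c'), (1, 'a')]


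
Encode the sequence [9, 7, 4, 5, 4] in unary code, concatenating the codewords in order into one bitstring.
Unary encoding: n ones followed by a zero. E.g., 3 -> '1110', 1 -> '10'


Encode each number as n ones followed by a terminating 0:
  9 -> 1111111110 (10 bits)
  7 -> 11111110 (8 bits)
  4 -> 11110 (5 bits)
  5 -> 111110 (6 bits)
  4 -> 11110 (5 bits)
Total length = 10 + 8 + 5 + 6 + 5 = 34 bits.

Unary([9, 7, 4, 5, 4]) = 1111111110111111101111011111011110 (34 bits)


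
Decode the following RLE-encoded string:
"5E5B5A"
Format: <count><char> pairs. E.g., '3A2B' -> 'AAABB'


Expanding each <count><char> pair:
  5E -> 'EEEEE'
  5B -> 'BBBBB'
  5A -> 'AAAAA'

Decoded = EEEEEBBBBBAAAAA


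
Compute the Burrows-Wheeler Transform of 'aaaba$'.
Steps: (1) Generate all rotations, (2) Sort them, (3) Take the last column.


Rotations (sorted):
  0: $aaaba -> last char: a
  1: a$aaab -> last char: b
  2: aaaba$ -> last char: $
  3: aaba$a -> last char: a
  4: aba$aa -> last char: a
  5: ba$aaa -> last char: a


BWT = ab$aaa


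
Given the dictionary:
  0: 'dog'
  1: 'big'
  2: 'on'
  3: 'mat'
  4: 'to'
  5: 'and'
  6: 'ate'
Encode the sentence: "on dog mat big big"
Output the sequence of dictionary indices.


Look up each word in the dictionary:
  'on' -> 2
  'dog' -> 0
  'mat' -> 3
  'big' -> 1
  'big' -> 1

Encoded: [2, 0, 3, 1, 1]


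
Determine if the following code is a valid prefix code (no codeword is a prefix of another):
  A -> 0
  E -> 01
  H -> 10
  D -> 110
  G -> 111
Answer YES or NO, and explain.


Checking each pair (does one codeword prefix another?):
  A='0' vs E='01': prefix -- VIOLATION

NO -- this is NOT a valid prefix code. A (0) is a prefix of E (01).


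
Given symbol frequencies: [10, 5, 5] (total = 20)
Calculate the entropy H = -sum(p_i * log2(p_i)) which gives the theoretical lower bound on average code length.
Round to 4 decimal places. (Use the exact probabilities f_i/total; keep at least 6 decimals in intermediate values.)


Per-symbol terms -p_i * log2(p_i) with p_i = f_i/20:
  p = 10/20 = 0.500000: log2(p) = -1.000000, -p*log2(p) = 0.500000
  p = 5/20 = 0.250000: log2(p) = -2.000000, -p*log2(p) = 0.500000
  p = 5/20 = 0.250000: log2(p) = -2.000000, -p*log2(p) = 0.500000
H = 0.500000 + 0.500000 + 0.500000 = 1.500000

H = 1.5 bits/symbol


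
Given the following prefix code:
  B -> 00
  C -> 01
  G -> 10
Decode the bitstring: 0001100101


Decoding step by step:
Bits 00 -> B
Bits 01 -> C
Bits 10 -> G
Bits 01 -> C
Bits 01 -> C


Decoded message: BCGCC


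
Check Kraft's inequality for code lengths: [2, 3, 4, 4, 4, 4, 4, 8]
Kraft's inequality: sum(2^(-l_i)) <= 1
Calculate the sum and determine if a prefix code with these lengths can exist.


Sum = 2^(-2) + 2^(-3) + 2^(-4) + 2^(-4) + 2^(-4) + 2^(-4) + 2^(-4) + 2^(-8)
    = 0.25 + 0.125 + 0.0625 + 0.0625 + 0.0625 + 0.0625 + 0.0625 + 0.00390625
    = 177/256 = 0.69140625
Since 0.69140625 <= 1, Kraft's inequality IS satisfied.
A prefix code with these lengths CAN exist.

Kraft sum = 0.69140625. Satisfied.


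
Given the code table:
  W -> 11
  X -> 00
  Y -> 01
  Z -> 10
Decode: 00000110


Decoding:
00 -> X
00 -> X
01 -> Y
10 -> Z


Result: XXYZ


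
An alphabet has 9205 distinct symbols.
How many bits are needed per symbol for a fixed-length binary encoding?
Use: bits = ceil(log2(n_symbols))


log2(9205) = 13.1682
Bracket: 2^13 = 8192 < 9205 <= 2^14 = 16384
So ceil(log2(9205)) = 14

bits = ceil(log2(9205)) = ceil(13.1682) = 14 bits


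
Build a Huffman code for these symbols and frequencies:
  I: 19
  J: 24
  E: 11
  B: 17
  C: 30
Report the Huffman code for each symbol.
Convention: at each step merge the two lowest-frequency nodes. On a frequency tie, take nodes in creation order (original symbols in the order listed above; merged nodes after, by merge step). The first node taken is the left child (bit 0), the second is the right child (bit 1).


Huffman tree construction:
Step 1: Merge E(11) + B(17) = 28
Step 2: Merge I(19) + J(24) = 43
Step 3: Merge (E+B)(28) + C(30) = 58
Step 4: Merge (I+J)(43) + ((E+B)+C)(58) = 101
Read each symbol's code off the tree from the root (left child = 0, right child = 1).

Codes:
  I: 00 (length 2)
  J: 01 (length 2)
  E: 100 (length 3)
  B: 101 (length 3)
  C: 11 (length 2)
Average code length: 230/101 = 2.2772 bits/symbol


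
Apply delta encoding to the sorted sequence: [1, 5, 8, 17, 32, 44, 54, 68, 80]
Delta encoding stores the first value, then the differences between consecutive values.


First value: 1
Deltas:
  5 - 1 = 4
  8 - 5 = 3
  17 - 8 = 9
  32 - 17 = 15
  44 - 32 = 12
  54 - 44 = 10
  68 - 54 = 14
  80 - 68 = 12


Delta encoded: [1, 4, 3, 9, 15, 12, 10, 14, 12]


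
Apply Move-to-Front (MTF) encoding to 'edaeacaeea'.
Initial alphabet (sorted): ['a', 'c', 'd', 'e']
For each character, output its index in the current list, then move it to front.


MTF encoding:
'e': index 3 in ['a', 'c', 'd', 'e'] -> ['e', 'a', 'c', 'd']
'd': index 3 in ['e', 'a', 'c', 'd'] -> ['d', 'e', 'a', 'c']
'a': index 2 in ['d', 'e', 'a', 'c'] -> ['a', 'd', 'e', 'c']
'e': index 2 in ['a', 'd', 'e', 'c'] -> ['e', 'a', 'd', 'c']
'a': index 1 in ['e', 'a', 'd', 'c'] -> ['a', 'e', 'd', 'c']
'c': index 3 in ['a', 'e', 'd', 'c'] -> ['c', 'a', 'e', 'd']
'a': index 1 in ['c', 'a', 'e', 'd'] -> ['a', 'c', 'e', 'd']
'e': index 2 in ['a', 'c', 'e', 'd'] -> ['e', 'a', 'c', 'd']
'e': index 0 in ['e', 'a', 'c', 'd'] -> ['e', 'a', 'c', 'd']
'a': index 1 in ['e', 'a', 'c', 'd'] -> ['a', 'e', 'c', 'd']


Output: [3, 3, 2, 2, 1, 3, 1, 2, 0, 1]


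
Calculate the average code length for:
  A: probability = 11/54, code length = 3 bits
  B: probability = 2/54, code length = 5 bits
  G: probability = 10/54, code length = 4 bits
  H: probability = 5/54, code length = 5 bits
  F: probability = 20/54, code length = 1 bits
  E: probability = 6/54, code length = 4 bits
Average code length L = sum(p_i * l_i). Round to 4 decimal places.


Weighted contributions p_i * l_i:
  A: (11/54) * 3 = 33/54
  B: (2/54) * 5 = 10/54
  G: (10/54) * 4 = 40/54
  H: (5/54) * 5 = 25/54
  F: (20/54) * 1 = 20/54
  E: (6/54) * 4 = 24/54
Sum = (33 + 10 + 40 + 25 + 20 + 24)/54 = 152/54

L = 152/54 = 2.8148 bits/symbol


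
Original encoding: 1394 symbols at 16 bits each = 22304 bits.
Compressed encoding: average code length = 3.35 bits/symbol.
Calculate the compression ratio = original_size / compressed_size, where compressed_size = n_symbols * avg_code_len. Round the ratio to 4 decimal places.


original_size = n_symbols * orig_bits = 1394 * 16 = 22304 bits
compressed_size = n_symbols * avg_code_len = 1394 * 3.35 = 4669.9 bits
ratio = original_size / compressed_size = 22304 / 4669.9 = 4.7761

Compression ratio = 4.7761


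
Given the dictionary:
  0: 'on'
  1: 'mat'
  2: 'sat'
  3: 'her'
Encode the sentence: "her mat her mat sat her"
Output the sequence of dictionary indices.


Look up each word in the dictionary:
  'her' -> 3
  'mat' -> 1
  'her' -> 3
  'mat' -> 1
  'sat' -> 2
  'her' -> 3

Encoded: [3, 1, 3, 1, 2, 3]


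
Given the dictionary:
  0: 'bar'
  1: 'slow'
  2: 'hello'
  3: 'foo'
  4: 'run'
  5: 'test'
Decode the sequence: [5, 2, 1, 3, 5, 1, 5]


Look up each index in the dictionary:
  5 -> 'test'
  2 -> 'hello'
  1 -> 'slow'
  3 -> 'foo'
  5 -> 'test'
  1 -> 'slow'
  5 -> 'test'

Decoded: "test hello slow foo test slow test"


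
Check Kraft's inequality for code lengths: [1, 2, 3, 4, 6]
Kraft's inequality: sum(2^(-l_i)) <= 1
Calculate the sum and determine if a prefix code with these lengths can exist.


Sum = 2^(-1) + 2^(-2) + 2^(-3) + 2^(-4) + 2^(-6)
    = 0.5 + 0.25 + 0.125 + 0.0625 + 0.015625
    = 61/64 = 0.953125
Since 0.953125 <= 1, Kraft's inequality IS satisfied.
A prefix code with these lengths CAN exist.

Kraft sum = 0.953125. Satisfied.


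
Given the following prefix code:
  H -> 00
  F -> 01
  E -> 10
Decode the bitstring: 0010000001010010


Decoding step by step:
Bits 00 -> H
Bits 10 -> E
Bits 00 -> H
Bits 00 -> H
Bits 01 -> F
Bits 01 -> F
Bits 00 -> H
Bits 10 -> E


Decoded message: HEHHFFHE


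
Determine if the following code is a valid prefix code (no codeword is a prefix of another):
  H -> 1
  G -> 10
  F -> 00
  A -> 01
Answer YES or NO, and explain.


Checking each pair (does one codeword prefix another?):
  H='1' vs G='10': prefix -- VIOLATION

NO -- this is NOT a valid prefix code. H (1) is a prefix of G (10).


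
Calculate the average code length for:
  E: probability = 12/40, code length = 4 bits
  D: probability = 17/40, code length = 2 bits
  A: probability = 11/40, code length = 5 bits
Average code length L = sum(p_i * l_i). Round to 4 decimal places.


Weighted contributions p_i * l_i:
  E: (12/40) * 4 = 48/40
  D: (17/40) * 2 = 34/40
  A: (11/40) * 5 = 55/40
Sum = (48 + 34 + 55)/40 = 137/40

L = 137/40 = 3.4250 bits/symbol
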